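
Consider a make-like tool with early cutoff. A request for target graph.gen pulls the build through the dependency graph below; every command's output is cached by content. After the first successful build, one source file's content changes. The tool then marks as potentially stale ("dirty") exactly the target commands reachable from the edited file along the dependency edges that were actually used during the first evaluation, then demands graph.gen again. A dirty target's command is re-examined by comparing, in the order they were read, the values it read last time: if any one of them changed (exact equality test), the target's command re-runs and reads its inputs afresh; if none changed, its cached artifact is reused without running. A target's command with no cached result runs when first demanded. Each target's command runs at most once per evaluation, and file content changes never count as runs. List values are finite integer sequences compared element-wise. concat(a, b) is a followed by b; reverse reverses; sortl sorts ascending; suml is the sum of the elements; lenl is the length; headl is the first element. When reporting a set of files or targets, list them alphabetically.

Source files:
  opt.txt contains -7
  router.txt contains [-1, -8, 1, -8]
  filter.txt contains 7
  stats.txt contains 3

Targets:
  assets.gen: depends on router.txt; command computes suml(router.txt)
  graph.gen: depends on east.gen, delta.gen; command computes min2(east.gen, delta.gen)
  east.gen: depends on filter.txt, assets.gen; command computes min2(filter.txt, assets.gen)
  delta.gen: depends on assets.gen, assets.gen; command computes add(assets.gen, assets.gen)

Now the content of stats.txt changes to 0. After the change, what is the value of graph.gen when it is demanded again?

Demanding graph.gen again yields -32.
Note the shortcut — nothing in the graph depends on stats.txt at all, so no recomputation happens.

First demand of the output computes:
  assets.gen = suml([-1, -8, 1, -8]) = -16
  delta.gen = add(-16, -16) = -32
  east.gen = min2(7, -16) = -16
  graph.gen = min2(-16, -32) = -32

After the edit, cleaning proceeds:
  no node depends on stats.txt at all; the second demand re-runs nothing.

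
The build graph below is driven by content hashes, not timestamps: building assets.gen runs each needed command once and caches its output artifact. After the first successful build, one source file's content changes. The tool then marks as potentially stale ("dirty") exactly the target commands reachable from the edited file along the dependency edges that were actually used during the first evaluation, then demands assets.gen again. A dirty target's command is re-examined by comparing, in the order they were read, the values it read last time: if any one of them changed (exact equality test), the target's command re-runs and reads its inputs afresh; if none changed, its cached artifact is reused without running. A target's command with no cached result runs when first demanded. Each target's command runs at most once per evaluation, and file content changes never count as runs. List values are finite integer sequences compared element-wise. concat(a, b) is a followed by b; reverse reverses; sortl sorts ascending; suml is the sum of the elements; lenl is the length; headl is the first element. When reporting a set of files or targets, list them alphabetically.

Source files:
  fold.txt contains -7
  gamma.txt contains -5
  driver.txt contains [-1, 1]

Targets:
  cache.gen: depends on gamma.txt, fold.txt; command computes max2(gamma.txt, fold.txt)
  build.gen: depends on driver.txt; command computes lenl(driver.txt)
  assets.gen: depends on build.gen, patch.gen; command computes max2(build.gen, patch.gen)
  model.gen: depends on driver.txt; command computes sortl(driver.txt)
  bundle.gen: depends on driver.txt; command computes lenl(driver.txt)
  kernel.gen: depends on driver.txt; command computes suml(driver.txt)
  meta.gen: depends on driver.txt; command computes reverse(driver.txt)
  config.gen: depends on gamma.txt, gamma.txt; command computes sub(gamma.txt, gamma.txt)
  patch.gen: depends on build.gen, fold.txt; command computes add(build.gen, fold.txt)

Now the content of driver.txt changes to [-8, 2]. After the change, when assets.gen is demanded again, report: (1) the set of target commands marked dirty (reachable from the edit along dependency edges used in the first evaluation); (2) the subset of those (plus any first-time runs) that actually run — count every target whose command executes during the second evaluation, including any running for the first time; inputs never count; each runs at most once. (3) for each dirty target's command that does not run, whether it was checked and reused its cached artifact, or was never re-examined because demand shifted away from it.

Initial pass — values computed on the first demand:
  build.gen = lenl([-1, 1]) = 2
  patch.gen = add(2, -7) = -5
  assets.gen = max2(2, -5) = 2

Second demand — change propagation:
  build.gen: re-runs because driver.txt [-1, 1]->[-8, 2]; new result 2 (unchanged).
  patch.gen: re-examined; everything it read last time is the same (build.gen unchanged, fold.txt unchanged) — cache -5 kept, no run.
  assets.gen: re-examined; everything it read last time is the same (build.gen unchanged, patch.gen unchanged) — cache 2 kept, no run.

The important point: build.gen recomputes to an identical value, and the output ends up unchanged.

Dirty set: assets.gen, build.gen, patch.gen.
Run set: build.gen (1 run).
Re-examined without running (cache reused): assets.gen, patch.gen.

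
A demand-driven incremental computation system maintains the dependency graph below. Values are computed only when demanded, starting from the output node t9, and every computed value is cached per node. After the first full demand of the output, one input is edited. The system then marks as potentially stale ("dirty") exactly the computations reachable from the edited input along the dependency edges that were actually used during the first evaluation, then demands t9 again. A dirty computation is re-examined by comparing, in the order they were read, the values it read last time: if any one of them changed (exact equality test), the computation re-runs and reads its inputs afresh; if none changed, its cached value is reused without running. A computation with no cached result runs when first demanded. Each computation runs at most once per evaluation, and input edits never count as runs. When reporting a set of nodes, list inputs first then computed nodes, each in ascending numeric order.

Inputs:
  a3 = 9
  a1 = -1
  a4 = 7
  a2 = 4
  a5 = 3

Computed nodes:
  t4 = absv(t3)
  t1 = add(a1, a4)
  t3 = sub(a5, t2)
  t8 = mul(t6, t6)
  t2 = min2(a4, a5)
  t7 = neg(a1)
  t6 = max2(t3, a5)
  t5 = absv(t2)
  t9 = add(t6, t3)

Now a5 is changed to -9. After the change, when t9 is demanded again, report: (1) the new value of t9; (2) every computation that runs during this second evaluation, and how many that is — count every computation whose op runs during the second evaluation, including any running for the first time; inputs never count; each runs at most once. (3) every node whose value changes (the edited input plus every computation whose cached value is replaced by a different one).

First evaluation (everything demanded from the output):
  t2 = min2(7, 3) = 3
  t3 = sub(3, 3) = 0
  t6 = max2(0, 3) = 3
  t9 = add(3, 0) = 3

Propagation after the edit:
  t2: runs — a5 3->-9; result -9.
  t3: runs — a5 3->-9; t2 3->-9; result 0 (same value as before).
  t6: runs — a5 3->-9; result 0.
  t9: runs — t6 3->0; result 0.

New value of t9: 0.
Computations that run: t2, t3, t6, t9 — 4 in total.
Values that change: a5, t2, t6, t9.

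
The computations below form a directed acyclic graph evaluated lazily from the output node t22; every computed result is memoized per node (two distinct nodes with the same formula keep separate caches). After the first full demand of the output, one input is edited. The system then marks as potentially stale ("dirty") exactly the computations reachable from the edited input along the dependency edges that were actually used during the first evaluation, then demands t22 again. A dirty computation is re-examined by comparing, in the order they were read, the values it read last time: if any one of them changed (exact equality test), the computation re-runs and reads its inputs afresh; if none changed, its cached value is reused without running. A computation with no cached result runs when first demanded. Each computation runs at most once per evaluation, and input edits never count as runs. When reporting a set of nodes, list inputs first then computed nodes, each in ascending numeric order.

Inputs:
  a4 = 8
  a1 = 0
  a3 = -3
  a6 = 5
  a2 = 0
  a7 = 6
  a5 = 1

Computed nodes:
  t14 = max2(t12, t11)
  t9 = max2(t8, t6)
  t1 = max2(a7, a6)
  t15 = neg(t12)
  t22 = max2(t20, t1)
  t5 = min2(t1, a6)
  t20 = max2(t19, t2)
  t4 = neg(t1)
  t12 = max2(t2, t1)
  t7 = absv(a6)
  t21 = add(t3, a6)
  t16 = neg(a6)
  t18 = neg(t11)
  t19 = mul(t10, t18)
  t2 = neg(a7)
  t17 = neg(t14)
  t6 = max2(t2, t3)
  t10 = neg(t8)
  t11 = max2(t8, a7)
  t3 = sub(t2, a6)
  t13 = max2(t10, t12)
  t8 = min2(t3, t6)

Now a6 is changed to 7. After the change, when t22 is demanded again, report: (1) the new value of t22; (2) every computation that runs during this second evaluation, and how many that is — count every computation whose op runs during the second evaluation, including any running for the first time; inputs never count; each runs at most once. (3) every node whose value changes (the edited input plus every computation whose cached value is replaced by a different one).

Demanding t22 again yields 7.
9 computations run: t1, t3, t6, t8, t10, t11, t19, t20, t22.
The nodes whose values change: a6, t1, t3, t8, t10, t19, t22.
Note where the cutoff bites: t18 is checked, finds nothing changed, and keeps its cache.

First demand of the output computes:
  t1 = max2(6, 5) = 6
  t2 = neg(6) = -6
  t3 = sub(-6, 5) = -11
  t6 = max2(-6, -11) = -6
  t8 = min2(-11, -6) = -11
  t10 = neg(-11) = 11
  t11 = max2(-11, 6) = 6
  t18 = neg(6) = -6
  t19 = mul(11, -6) = -66
  t20 = max2(-66, -6) = -6
  t22 = max2(-6, 6) = 6

After the edit, cleaning proceeds:
  t1: a read changed (a6 5->7) — executes, giving 7.
  t3: a read changed (a6 5->7) — executes, giving -13.
  t6: a read changed (t3 -11->-13) — executes, giving -6 — identical to its old value.
  t8: a read changed (t3 -11->-13) — executes, giving -13.
  t10: a read changed (t8 -11->-13) — executes, giving 13.
  t11: a read changed (t8 -11->-13) — executes, giving 6 — identical to its old value.
  t18: dirty, but its reads are unchanged (t11 unchanged); cached -6 stands.
  t19: a read changed (t10 11->13) — executes, giving -78.
  t20: a read changed (t19 -66->-78) — executes, giving -6 — identical to its old value.
  t22: a read changed (t1 6->7) — executes, giving 7.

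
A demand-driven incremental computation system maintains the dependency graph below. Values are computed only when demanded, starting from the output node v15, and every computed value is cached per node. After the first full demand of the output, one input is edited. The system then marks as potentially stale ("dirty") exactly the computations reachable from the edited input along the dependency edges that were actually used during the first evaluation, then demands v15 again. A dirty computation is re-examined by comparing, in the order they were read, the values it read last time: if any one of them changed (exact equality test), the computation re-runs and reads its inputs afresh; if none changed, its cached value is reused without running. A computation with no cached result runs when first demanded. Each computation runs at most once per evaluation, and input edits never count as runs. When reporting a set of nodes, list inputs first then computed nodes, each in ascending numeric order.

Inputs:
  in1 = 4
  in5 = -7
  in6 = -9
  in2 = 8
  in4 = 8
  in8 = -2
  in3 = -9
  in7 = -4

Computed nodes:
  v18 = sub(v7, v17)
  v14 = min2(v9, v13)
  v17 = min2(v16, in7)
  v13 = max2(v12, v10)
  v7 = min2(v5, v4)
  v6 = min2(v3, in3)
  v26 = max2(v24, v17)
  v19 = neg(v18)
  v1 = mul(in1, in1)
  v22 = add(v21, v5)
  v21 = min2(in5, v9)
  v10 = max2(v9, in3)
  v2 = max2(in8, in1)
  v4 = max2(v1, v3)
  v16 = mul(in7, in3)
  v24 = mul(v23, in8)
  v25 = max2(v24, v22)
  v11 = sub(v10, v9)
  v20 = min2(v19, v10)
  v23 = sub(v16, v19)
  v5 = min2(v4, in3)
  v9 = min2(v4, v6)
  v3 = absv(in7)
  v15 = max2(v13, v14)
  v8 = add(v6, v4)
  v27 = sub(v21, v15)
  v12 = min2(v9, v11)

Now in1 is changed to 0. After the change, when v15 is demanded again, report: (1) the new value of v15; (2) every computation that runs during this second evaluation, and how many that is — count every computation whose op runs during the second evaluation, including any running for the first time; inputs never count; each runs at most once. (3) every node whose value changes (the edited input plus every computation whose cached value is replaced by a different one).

First evaluation (everything demanded from the output):
  v1 = mul(4, 4) = 16
  v3 = absv(-4) = 4
  v4 = max2(16, 4) = 16
  v6 = min2(4, -9) = -9
  v9 = min2(16, -9) = -9
  v10 = max2(-9, -9) = -9
  v11 = sub(-9, -9) = 0
  v12 = min2(-9, 0) = -9
  v13 = max2(-9, -9) = -9
  v14 = min2(-9, -9) = -9
  v15 = max2(-9, -9) = -9

Propagation after the edit:
  v1: runs — in1 4->0; in1 4->0; result 0.
  v4: runs — v1 16->0; result 4.
  v9: runs — v4 16->4; result -9 (same value as before).
  v10: checked — values it read are unchanged (v9 unchanged, in3 unchanged); reused cached -9 without running.
  v11: checked — values it read are unchanged (v10 unchanged, v9 unchanged); reused cached 0 without running.
  v12: checked — values it read are unchanged (v9 unchanged, v11 unchanged); reused cached -9 without running.
  v13: checked — values it read are unchanged (v12 unchanged, v10 unchanged); reused cached -9 without running.
  v14: checked — values it read are unchanged (v9 unchanged, v13 unchanged); reused cached -9 without running.
  v15: checked — values it read are unchanged (v13 unchanged, v14 unchanged); reused cached -9 without running.

Key observation: the change is absorbed at v9 — it re-runs but produces the same value, and the output's value is unchanged.

New value of v15: -9.
Computations that run: v1, v4, v9 — 3 in total.
Values that change: in1, v1, v4.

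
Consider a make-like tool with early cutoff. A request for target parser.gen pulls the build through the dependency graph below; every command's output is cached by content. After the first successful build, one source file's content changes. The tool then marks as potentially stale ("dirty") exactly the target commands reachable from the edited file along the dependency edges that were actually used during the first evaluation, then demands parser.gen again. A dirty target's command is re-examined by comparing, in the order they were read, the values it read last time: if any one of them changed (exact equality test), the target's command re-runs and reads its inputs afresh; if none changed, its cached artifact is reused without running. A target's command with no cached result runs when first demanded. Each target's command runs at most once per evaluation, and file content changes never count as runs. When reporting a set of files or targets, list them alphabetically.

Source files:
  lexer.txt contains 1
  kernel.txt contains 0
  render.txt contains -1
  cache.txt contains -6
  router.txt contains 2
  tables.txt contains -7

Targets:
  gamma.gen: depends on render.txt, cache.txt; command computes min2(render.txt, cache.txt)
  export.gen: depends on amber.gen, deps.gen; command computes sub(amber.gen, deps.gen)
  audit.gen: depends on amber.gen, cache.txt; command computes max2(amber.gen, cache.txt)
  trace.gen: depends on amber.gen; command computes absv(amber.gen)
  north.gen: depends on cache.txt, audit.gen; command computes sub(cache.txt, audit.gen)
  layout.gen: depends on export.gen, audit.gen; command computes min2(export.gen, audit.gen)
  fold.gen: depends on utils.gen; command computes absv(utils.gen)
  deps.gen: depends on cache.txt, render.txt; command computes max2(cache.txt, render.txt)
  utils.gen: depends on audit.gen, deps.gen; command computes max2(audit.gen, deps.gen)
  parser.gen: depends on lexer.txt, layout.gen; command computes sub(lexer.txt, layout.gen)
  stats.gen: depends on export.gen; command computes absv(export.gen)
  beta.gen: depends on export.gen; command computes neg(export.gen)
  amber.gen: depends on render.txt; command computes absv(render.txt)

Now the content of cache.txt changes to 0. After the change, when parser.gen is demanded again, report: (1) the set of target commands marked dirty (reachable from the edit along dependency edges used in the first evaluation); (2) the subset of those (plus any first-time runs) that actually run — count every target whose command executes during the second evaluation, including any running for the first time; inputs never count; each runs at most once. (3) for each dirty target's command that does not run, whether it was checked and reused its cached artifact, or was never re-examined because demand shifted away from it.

The edit dirties: audit.gen, deps.gen, export.gen, layout.gen, parser.gen.
4 target commands run: audit.gen, deps.gen, export.gen, layout.gen.
Cache hits after checking: parser.gen.
Note where the cutoff bites: parser.gen is checked, finds nothing changed, and keeps its cache.

First demand of the output computes:
  amber.gen = absv(-1) = 1
  audit.gen = max2(1, -6) = 1
  deps.gen = max2(-6, -1) = -1
  export.gen = sub(1, -1) = 2
  layout.gen = min2(2, 1) = 1
  parser.gen = sub(1, 1) = 0

After the edit, cleaning proceeds:
  audit.gen: a read changed (cache.txt -6->0) — executes, giving 1 — identical to its old value.
  deps.gen: a read changed (cache.txt -6->0) — executes, giving 0.
  export.gen: a read changed (deps.gen -1->0) — executes, giving 1.
  layout.gen: a read changed (export.gen 2->1) — executes, giving 1 — identical to its old value.
  parser.gen: dirty, but its reads are unchanged (lexer.txt unchanged, layout.gen unchanged); cached 0 stands.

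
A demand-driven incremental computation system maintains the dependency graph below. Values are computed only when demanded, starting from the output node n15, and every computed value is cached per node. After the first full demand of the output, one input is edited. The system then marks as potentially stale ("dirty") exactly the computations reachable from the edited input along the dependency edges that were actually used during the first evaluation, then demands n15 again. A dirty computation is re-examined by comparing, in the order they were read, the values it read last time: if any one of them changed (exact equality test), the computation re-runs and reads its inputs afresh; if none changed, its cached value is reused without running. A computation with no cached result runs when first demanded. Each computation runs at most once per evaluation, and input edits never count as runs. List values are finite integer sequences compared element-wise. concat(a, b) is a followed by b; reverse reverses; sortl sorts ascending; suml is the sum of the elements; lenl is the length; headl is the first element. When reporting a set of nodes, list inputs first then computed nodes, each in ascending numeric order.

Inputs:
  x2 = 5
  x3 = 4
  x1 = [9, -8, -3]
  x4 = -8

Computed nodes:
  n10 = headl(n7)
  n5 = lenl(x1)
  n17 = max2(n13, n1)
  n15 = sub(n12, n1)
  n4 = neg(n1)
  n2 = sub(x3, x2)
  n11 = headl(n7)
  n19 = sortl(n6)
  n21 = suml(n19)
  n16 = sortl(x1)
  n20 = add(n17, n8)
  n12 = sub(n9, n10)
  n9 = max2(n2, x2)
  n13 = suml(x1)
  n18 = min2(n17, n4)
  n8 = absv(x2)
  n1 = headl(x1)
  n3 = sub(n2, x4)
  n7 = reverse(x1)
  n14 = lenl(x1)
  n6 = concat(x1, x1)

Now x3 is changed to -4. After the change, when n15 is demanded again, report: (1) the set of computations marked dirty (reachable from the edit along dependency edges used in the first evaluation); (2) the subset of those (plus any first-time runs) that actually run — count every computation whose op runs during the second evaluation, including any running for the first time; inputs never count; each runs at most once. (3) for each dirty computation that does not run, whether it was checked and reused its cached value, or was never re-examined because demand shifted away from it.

First evaluation (everything demanded from the output):
  n1 = headl([9, -8, -3]) = 9
  n2 = sub(4, 5) = -1
  n7 = reverse([9, -8, -3]) = [-3, -8, 9]
  n9 = max2(-1, 5) = 5
  n10 = headl([-3, -8, 9]) = -3
  n12 = sub(5, -3) = 8
  n15 = sub(8, 9) = -1

Propagation after the edit:
  n2: runs — x3 4->-4; result -9.
  n9: runs — n2 -1->-9; result 5 (same value as before).
  n12: checked — values it read are unchanged (n9 unchanged, n10 unchanged); reused cached 8 without running.
  n15: checked — values it read are unchanged (n12 unchanged, n1 unchanged); reused cached -1 without running.

Key observation: the change is absorbed at n9 — it re-runs but produces the same value, and the output's value is unchanged.

Marked dirty: n2, n9, n12, n15.
Computations that run: n2, n9 — 2 in total.
Checked but reused from cache: n12, n15.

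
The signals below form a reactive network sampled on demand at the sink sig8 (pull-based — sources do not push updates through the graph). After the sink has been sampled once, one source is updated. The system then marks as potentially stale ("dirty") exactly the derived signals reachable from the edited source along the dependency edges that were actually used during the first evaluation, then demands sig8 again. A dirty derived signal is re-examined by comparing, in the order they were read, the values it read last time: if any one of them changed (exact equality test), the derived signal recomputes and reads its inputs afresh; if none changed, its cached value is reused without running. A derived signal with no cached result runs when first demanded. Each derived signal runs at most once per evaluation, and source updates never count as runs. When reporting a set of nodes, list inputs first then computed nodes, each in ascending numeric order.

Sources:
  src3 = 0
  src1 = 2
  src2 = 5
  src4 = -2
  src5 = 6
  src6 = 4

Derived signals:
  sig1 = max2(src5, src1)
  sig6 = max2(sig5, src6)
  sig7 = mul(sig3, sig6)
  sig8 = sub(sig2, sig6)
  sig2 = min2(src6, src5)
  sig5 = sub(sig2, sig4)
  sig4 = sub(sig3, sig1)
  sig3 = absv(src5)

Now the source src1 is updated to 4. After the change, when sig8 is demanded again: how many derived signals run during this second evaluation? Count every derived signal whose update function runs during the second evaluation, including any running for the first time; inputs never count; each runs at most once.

Initial pass — values computed on the first demand:
  sig1 = max2(6, 2) = 6
  sig2 = min2(4, 6) = 4
  sig3 = absv(6) = 6
  sig4 = sub(6, 6) = 0
  sig5 = sub(4, 0) = 4
  sig6 = max2(4, 4) = 4
  sig8 = sub(4, 4) = 0

Second demand — change propagation:
  sig1: re-runs because src1 2->4; new result 6 (unchanged).
  sig4: re-examined; everything it read last time is the same (sig3 unchanged, sig1 unchanged) — cache 0 kept, no run.
  sig5: re-examined; everything it read last time is the same (sig2 unchanged, sig4 unchanged) — cache 4 kept, no run.
  sig6: re-examined; everything it read last time is the same (sig5 unchanged, src6 unchanged) — cache 4 kept, no run.
  sig8: re-examined; everything it read last time is the same (sig2 unchanged, sig6 unchanged) — cache 0 kept, no run.

The important point: sig1 recomputes to an identical value, and the output ends up unchanged.

Run set: sig1 (1 run).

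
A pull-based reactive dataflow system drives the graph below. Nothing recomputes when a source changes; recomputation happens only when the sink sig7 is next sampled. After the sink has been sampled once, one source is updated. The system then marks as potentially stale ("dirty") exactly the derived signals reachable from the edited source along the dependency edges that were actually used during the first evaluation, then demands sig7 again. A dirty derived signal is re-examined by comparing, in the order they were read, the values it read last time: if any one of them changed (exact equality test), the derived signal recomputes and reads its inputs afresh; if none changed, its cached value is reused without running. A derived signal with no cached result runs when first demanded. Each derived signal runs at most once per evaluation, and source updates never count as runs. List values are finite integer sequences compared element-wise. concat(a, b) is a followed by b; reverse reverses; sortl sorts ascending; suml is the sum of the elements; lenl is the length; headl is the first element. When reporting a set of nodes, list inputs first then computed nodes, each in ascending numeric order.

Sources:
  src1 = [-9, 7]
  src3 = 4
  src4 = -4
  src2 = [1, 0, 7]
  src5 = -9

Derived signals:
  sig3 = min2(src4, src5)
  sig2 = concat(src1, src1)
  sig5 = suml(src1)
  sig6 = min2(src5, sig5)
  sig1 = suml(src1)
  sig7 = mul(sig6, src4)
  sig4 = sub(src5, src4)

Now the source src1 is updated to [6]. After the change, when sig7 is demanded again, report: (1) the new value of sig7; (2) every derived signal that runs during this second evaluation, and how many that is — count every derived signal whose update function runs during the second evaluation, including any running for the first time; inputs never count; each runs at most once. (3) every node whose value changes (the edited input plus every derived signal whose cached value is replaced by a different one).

New value of sig7: 36.
Derived signals that run: sig5, sig6 — 2 in total.
Values that change: src1, sig5.
Key observation: the change is absorbed at sig6 — it re-runs but produces the same value, and the output's value is unchanged.

First evaluation (everything demanded from the output):
  sig5 = suml([-9, 7]) = -2
  sig6 = min2(-9, -2) = -9
  sig7 = mul(-9, -4) = 36

Propagation after the edit:
  sig5: runs — src1 [-9, 7]->[6]; result 6.
  sig6: runs — sig5 -2->6; result -9 (same value as before).
  sig7: checked — values it read are unchanged (sig6 unchanged, src4 unchanged); reused cached 36 without running.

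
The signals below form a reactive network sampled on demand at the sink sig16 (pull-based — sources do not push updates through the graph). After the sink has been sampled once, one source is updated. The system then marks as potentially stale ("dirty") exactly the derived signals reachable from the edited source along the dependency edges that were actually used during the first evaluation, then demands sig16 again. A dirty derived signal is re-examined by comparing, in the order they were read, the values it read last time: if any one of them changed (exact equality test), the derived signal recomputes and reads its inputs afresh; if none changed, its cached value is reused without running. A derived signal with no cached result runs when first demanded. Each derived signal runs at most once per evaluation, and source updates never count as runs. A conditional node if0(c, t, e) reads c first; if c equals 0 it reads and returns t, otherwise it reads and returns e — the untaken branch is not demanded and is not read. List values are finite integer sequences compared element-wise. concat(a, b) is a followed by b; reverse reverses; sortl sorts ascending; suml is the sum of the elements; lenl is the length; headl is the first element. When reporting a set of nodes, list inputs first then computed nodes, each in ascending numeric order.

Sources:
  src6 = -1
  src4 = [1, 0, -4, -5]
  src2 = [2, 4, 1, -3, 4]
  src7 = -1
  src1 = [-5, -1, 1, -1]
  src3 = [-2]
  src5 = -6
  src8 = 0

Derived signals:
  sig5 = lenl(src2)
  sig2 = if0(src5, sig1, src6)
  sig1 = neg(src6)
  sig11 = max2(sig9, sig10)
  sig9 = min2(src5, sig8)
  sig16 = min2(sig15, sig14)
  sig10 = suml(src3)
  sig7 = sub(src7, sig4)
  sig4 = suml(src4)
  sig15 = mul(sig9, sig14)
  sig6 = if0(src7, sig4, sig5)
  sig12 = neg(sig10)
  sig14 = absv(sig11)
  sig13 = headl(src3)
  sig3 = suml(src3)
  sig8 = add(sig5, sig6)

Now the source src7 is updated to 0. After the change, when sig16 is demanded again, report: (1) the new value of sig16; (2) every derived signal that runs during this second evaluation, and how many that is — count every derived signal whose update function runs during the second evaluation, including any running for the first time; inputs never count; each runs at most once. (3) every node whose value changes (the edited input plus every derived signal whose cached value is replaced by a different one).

Initial pass — values computed on the first demand:
  sig5 = lenl([2, 4, 1, -3, 4]) = 5
  sig6 = if0(src7=-1 -> else branch sig5) = 5
  sig8 = add(5, 5) = 10
  sig9 = min2(-6, 10) = -6
  sig10 = suml([-2]) = -2
  sig11 = max2(-6, -2) = -2
  sig14 = absv(-2) = 2
  sig15 = mul(-6, 2) = -12
  sig16 = min2(-12, 2) = -12

Second demand — change propagation:
  sig4: newly demanded (no cache) — executes and yields -8.
  sig6: re-runs because src7 -1->0; new result -8.
  sig8: re-runs because sig6 5->-8; new result -3.
  sig9: re-runs because sig8 10->-3; new result -6 (unchanged).
  sig11: re-examined; everything it read last time is the same (sig9 unchanged, sig10 unchanged) — cache -2 kept, no run.
  sig14: re-examined; everything it read last time is the same (sig11 unchanged) — cache 2 kept, no run.
  sig15: re-examined; everything it read last time is the same (sig9 unchanged, sig14 unchanged) — cache -12 kept, no run.
  sig16: re-examined; everything it read last time is the same (sig15 unchanged, sig14 unchanged) — cache -12 kept, no run.

The important point: the flipped condition pulls in fresh nodes; sig4 runs for the first time.

sig16 now evaluates to -12.
Run set: sig4, sig6, sig8, sig9 (4 run).
Changed values: src7, sig6, sig8.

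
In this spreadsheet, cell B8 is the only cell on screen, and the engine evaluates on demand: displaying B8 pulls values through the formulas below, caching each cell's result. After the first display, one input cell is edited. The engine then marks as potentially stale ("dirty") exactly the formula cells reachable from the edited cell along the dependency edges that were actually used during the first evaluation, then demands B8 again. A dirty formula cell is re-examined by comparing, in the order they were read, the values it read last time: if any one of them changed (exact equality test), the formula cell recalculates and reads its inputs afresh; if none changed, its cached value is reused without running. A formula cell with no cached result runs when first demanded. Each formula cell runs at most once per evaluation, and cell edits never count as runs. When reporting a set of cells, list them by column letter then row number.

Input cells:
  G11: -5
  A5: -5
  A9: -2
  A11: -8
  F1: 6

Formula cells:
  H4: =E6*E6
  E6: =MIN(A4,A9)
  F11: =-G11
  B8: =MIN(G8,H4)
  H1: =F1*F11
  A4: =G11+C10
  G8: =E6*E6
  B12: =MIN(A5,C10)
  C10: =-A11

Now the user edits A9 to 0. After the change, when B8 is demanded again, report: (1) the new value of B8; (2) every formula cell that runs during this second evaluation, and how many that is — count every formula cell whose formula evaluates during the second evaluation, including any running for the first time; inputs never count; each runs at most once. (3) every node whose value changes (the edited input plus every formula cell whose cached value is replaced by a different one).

Initial pass — values computed on the first demand:
  C10 = -(-8) = 8
  A4 = -5 + 8 = 3
  E6 = MIN(3, -2) = -2
  G8 = -2 * -2 = 4
  H4 = -2 * -2 = 4
  B8 = MIN(4, 4) = 4

Second demand — change propagation:
  E6: re-runs because A9 -2->0; new result 0.
  G8: re-runs because E6 -2->0; E6 -2->0; new result 0.
  H4: re-runs because E6 -2->0; E6 -2->0; new result 0.
  B8: re-runs because G8 4->0; H4 4->0; new result 0.

B8 now evaluates to 0.
Run set: B8, E6, G8, H4 (4 run).
Changed values: A9, B8, E6, G8, H4.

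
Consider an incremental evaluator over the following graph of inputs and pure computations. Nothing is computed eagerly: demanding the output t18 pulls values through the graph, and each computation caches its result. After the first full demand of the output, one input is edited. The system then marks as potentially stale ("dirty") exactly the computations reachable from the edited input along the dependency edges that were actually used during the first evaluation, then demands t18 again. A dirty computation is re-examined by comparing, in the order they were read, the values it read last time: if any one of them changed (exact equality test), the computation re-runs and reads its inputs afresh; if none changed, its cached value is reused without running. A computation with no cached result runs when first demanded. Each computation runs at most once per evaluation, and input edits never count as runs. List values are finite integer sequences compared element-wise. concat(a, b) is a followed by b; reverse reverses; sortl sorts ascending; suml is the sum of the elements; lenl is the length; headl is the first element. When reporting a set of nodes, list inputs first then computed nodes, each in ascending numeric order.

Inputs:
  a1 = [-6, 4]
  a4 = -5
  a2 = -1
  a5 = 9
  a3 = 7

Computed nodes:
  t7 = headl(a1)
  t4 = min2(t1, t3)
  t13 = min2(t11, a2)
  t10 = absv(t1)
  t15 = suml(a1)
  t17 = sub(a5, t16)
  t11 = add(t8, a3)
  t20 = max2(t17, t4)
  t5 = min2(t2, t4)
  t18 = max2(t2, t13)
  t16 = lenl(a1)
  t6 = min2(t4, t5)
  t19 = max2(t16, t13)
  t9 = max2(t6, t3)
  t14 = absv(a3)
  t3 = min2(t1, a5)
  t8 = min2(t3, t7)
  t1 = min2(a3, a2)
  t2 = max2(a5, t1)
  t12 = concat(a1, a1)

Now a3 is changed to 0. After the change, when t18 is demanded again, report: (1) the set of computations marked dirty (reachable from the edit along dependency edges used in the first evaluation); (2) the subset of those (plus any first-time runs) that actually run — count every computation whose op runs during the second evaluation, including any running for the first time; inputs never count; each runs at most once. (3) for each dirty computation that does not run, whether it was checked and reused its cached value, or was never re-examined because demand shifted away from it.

Initial pass — values computed on the first demand:
  t1 = min2(7, -1) = -1
  t2 = max2(9, -1) = 9
  t3 = min2(-1, 9) = -1
  t7 = headl([-6, 4]) = -6
  t8 = min2(-1, -6) = -6
  t11 = add(-6, 7) = 1
  t13 = min2(1, -1) = -1
  t18 = max2(9, -1) = 9

Second demand — change propagation:
  t1: re-runs because a3 7->0; new result -1 (unchanged).
  t2: re-examined; everything it read last time is the same (a5 unchanged, t1 unchanged) — cache 9 kept, no run.
  t3: re-examined; everything it read last time is the same (t1 unchanged, a5 unchanged) — cache -1 kept, no run.
  t8: re-examined; everything it read last time is the same (t3 unchanged, t7 unchanged) — cache -6 kept, no run.
  t11: re-runs because a3 7->0; new result -6.
  t13: re-runs because t11 1->-6; new result -6.
  t18: re-runs because t13 -1->-6; new result 9 (unchanged).

The important point: at t2 every value read last time is unchanged, so the dirty flag clears without a run.

Dirty set: t1, t2, t3, t8, t11, t13, t18.
Run set: t1, t11, t13, t18 (4 run).
Re-examined without running (cache reused): t2, t3, t8.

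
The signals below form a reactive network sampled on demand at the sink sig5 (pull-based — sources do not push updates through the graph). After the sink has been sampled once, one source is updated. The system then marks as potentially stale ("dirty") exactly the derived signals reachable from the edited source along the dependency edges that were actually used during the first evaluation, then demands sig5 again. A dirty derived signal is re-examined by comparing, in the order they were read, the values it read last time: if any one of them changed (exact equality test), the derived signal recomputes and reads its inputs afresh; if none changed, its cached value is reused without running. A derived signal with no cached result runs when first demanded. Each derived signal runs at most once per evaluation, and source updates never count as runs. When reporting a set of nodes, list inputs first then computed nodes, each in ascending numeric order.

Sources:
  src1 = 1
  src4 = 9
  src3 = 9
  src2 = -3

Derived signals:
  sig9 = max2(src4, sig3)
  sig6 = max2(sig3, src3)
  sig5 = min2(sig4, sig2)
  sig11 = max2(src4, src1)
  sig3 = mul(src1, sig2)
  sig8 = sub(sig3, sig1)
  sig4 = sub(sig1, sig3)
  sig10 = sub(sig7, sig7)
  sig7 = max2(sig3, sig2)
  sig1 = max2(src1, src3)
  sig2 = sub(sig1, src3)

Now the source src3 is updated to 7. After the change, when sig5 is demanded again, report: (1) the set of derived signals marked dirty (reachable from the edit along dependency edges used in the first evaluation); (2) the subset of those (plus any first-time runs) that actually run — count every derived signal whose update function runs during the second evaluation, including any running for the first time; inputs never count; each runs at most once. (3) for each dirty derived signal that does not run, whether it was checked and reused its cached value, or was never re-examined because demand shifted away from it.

Initial pass — values computed on the first demand:
  sig1 = max2(1, 9) = 9
  sig2 = sub(9, 9) = 0
  sig3 = mul(1, 0) = 0
  sig4 = sub(9, 0) = 9
  sig5 = min2(9, 0) = 0

Second demand — change propagation:
  sig1: re-runs because src3 9->7; new result 7.
  sig2: re-runs because sig1 9->7; src3 9->7; new result 0 (unchanged).
  sig3: re-examined; everything it read last time is the same (src1 unchanged, sig2 unchanged) — cache 0 kept, no run.
  sig4: re-runs because sig1 9->7; new result 7.
  sig5: re-runs because sig4 9->7; new result 0 (unchanged).

The important point: at sig3 every value read last time is unchanged, so the dirty flag clears without a run.

Dirty set: sig1, sig2, sig3, sig4, sig5.
Run set: sig1, sig2, sig4, sig5 (4 run).
Re-examined without running (cache reused): sig3.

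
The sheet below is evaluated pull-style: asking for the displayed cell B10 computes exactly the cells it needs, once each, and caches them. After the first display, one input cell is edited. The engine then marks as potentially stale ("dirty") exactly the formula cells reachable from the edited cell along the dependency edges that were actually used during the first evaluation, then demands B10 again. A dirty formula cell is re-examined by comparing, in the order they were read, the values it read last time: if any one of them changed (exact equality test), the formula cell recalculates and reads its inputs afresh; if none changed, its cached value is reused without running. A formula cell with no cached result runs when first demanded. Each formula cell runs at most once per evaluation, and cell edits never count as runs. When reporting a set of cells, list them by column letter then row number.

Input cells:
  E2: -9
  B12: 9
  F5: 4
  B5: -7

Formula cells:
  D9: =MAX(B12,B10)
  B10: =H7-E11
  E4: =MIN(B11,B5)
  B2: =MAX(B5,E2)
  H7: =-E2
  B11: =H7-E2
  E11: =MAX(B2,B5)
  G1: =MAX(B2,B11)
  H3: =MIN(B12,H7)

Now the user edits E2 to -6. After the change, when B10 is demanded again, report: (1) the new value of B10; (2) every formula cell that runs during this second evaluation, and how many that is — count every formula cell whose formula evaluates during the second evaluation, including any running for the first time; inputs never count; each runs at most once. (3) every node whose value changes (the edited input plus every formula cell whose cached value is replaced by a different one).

First demand of the output computes:
  B2 = MAX(-7, -9) = -7
  E11 = MAX(-7, -7) = -7
  H7 = -(-9) = 9
  B10 = 9 - -7 = 16

After the edit, cleaning proceeds:
  B2: a read changed (E2 -9->-6) — executes, giving -6.
  E11: a read changed (B2 -7->-6) — executes, giving -6.
  H7: a read changed (E2 -9->-6) — executes, giving 6.
  B10: a read changed (H7 9->6; E11 -7->-6) — executes, giving 12.

Demanding B10 again yields 12.
4 formula cells run: B2, B10, E11, H7.
The nodes whose values change: B2, B10, E2, E11, H7.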